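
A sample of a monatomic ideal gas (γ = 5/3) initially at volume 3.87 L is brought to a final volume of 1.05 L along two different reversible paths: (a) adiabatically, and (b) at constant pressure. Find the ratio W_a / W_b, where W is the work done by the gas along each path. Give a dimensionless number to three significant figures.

W_a / W_b ≈ 2.85

Path (a) adiabatic: W = P₁V₁(1 − (V₁/V₂)^(γ−1))/(γ−1) → W_a/(P₁V₁) = -2.079.
Path (b) isobaric: W = P₁(V₂ − V₁) → W_b/(P₁V₁) = -0.7287.
W_a / W_b = -2.079 / -0.7287 = 2.853.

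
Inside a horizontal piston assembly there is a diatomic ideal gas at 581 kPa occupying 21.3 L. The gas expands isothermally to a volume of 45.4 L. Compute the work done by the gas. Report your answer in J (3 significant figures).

W ≈ 9370 J

Isothermal: W = nRT ln(V₂/V₁) = P₁V₁ ln(V₂/V₁).
P₁V₁ = (581 kPa)(21.3 L) = 12375 J.
W = 12375 × ln(45.4/21.3) = 12375 × 0.7568
W_by_gas = 9366 J.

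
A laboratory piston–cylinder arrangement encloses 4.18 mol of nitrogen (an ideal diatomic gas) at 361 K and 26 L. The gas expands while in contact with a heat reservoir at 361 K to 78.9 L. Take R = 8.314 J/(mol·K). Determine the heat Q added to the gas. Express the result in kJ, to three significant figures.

Q ≈ 13.9 kJ

Isothermal ⇒ ΔU = 0, so Q = W = nRT ln(V₂/V₁).
Q = (4.18)(8.314)(361) ln(78.9/26) = 12546 × 1.11 = 13927 J.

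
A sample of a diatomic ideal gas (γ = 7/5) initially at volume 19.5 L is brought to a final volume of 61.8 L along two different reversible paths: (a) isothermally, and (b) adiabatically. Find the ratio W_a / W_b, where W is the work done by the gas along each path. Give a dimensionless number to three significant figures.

Path (a) isothermal: W = P₁V₁ ln(V₂/V₁) → W_a/(P₁V₁) = 1.153.
Path (b) adiabatic: W = P₁V₁(1 − (V₁/V₂)^(γ−1))/(γ−1) → W_b/(P₁V₁) = 0.924.
W_a / W_b = 1.153 / 0.924 = 1.248.

W_a / W_b ≈ 1.25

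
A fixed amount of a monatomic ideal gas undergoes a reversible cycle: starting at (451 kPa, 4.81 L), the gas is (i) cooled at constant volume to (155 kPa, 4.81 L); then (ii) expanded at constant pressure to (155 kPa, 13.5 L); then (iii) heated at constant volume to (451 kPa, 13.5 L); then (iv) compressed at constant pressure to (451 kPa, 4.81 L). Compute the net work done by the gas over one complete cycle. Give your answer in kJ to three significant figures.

W_net ≈ -2.57 kJ

Constant-volume legs do no work.
W(ii) = (155)(13.5 − 4.81) = 1347 J; W(iv) = (451)(4.81 − 13.5) = -3919 J.
W_net = 1347 − 3919 = -2572 J (the counter-clockwise enclosed area).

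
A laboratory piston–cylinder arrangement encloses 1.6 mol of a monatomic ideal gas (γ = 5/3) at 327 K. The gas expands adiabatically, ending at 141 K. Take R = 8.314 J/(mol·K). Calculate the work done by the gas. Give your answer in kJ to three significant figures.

Adiabatic ⇒ Q = 0, so W_by = −ΔU = nCᵥ(T₁ − T₂).
Cᵥ = 3R/2 = 12.47 J/(mol·K).
W = (1.6)(12.47)(327 − 141) = 3711 J.

W ≈ 3.71 kJ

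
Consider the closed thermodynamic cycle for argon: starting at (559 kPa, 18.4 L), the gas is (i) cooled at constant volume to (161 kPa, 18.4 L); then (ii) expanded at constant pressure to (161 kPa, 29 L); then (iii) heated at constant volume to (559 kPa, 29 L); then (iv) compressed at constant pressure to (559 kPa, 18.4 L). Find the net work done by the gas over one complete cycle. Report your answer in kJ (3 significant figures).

Constant-volume legs do no work.
W(ii) = (161)(29 − 18.4) = 1707 J; W(iv) = (559)(18.4 − 29) = -5925 J.
W_net = 1707 − 5925 = -4219 J (the counter-clockwise enclosed area).

W_net ≈ -4.22 kJ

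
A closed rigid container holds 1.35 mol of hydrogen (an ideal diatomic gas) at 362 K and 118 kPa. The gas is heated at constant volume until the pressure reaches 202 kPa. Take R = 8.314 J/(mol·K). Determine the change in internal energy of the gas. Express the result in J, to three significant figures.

Constant volume ⇒ W = 0, so Q = ΔU = nCᵥΔT with Cᵥ = 5R/2 = 20.79 J/(mol·K).
At constant V, T₂/T₁ = P₂/P₁ ⇒ ΔT = T₁(P₂/P₁ − 1) = 362·(202/118 − 1) = 257.7 K.
ΔU = (1.35)(20.79)(257.7) = 7231 J.

ΔU ≈ 7230 J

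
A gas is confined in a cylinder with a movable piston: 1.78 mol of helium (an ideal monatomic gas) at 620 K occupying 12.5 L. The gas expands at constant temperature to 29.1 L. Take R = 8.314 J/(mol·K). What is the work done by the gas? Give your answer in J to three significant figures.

Isothermal: W = nRT ln(V₂/V₁).
W = (1.78)(8.314)(620) × ln(29.1/12.5)
  = 9175 × 0.845
W_by_gas = 7753 J.

W ≈ 7750 J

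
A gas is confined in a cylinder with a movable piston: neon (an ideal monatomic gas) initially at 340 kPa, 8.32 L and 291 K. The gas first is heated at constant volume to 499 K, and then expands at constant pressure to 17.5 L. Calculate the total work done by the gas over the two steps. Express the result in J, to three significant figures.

W_total ≈ 5350 J

Step 1 (isochoric): W = 0 (constant volume).
After step 1: P = 583 kPa (V unchanged).
Step 2 (isobaric): W = PΔV = (583 kPa)(17.5 − 8.32 L) = 5352 J.
W_total = 0 + 5352 = 5352 J.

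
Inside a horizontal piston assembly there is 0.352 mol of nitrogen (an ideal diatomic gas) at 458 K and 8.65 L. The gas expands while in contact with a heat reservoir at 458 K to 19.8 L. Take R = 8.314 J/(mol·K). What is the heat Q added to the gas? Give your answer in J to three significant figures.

Q ≈ 1110 J

Isothermal ⇒ ΔU = 0, so Q = W = nRT ln(V₂/V₁).
Q = (0.352)(8.314)(458) ln(19.8/8.65) = 1340 × 0.8281 = 1110 J.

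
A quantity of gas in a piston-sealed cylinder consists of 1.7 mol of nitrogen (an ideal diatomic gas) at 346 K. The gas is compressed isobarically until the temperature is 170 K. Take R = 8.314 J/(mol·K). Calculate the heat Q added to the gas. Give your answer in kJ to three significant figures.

Isobaric: W = nRΔT = (1.7)(8.314)(-176) = -2488 J.
ΔU = nCᵥΔT with Cᵥ = 5R/2: ΔU = (1.7)(20.79)(-176) = -6219 J.
Q = ΔU + W = -6219 − 2488 = -8706 J.

Q ≈ -8.71 kJ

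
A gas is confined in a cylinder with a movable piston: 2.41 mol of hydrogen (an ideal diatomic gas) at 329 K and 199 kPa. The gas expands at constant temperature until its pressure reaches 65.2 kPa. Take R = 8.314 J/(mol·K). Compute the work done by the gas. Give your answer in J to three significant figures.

Isothermal process: W = nRT ln(V₂/V₁) = nRT ln(P₁/P₂).
W = (2.41)(8.314)(329) × ln(199/65.2)
  = 6592 × ln(3.052) = 6592 × 1.116
W_by_gas = 7356 J.

W ≈ 7360 J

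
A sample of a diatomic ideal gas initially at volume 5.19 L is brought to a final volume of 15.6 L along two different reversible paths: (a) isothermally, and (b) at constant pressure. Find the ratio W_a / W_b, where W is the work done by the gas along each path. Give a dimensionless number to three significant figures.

Path (a) isothermal: W = P₁V₁ ln(V₂/V₁) → W_a/(P₁V₁) = 1.101.
Path (b) isobaric: W = P₁(V₂ − V₁) → W_b/(P₁V₁) = 2.006.
W_a / W_b = 1.101 / 2.006 = 0.5487.

W_a / W_b ≈ 0.549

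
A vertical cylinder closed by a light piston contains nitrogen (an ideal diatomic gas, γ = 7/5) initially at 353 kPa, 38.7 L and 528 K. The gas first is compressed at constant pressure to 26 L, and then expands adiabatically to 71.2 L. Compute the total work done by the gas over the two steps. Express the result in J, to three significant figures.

Step 1 (isobaric): W = PΔV = (353 kPa)(26 − 38.7 L) = -4483 J.
After step 1: P = 353 kPa, V = 26 L, T = 354.7 K.
Step 2 (adiabatic): W = (P₁V₁ − P₂V₂)/(γ−1) = (9178 − 6134)/0.4 = 7610 J.
W_total = -4483 + 7610 = 3127 J.

W_total ≈ 3130 J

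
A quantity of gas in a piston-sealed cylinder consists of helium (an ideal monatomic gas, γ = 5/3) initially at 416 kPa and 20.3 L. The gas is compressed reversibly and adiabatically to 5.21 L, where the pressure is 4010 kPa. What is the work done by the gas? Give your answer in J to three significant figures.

Adiabatic: W = (P₁V₁ − P₂V₂)/(γ − 1) with γ = 5/3.
P₁V₁ = 8445 J, P₂V₂ = 20892 J.
W = (8445 − 20892) / 0.6667 = -18671 J.

W ≈ -18700 J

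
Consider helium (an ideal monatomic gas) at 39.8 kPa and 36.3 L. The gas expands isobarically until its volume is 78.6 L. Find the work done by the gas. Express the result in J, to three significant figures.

W ≈ 1680 J

Isobaric: W = P ΔV.
W = (39.8 kPa)(78.6 − 36.3 L) = (39.8)(42.3) = 1684 J.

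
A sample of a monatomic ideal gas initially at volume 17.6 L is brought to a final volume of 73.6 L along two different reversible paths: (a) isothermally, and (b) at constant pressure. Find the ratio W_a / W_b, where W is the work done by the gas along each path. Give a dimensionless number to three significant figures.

Path (a) isothermal: W = P₁V₁ ln(V₂/V₁) → W_a/(P₁V₁) = 1.431.
Path (b) isobaric: W = P₁(V₂ − V₁) → W_b/(P₁V₁) = 3.182.
W_a / W_b = 1.431 / 3.182 = 0.4497.

W_a / W_b ≈ 0.450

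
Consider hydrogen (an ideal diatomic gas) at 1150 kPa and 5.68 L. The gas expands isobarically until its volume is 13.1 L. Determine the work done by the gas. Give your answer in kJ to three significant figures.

W ≈ 8.53 kJ

Isobaric: W = P ΔV.
W = (1150 kPa)(13.1 − 5.68 L) = (1150)(7.42) = 8533 J.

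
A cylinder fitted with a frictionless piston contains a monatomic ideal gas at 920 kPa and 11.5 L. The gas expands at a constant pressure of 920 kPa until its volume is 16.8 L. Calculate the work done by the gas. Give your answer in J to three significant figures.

W ≈ 4880 J

Isobaric: W = P ΔV.
W = (920 kPa)(16.8 − 11.5 L) = (920)(5.3) = 4876 J.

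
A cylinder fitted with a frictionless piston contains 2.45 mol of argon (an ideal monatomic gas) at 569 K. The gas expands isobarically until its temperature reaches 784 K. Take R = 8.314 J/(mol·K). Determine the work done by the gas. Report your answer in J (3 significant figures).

W ≈ 4380 J

Isobaric: W = P ΔV = nR ΔT.
W = (2.45)(8.314)(784 − 569) = 4379 J.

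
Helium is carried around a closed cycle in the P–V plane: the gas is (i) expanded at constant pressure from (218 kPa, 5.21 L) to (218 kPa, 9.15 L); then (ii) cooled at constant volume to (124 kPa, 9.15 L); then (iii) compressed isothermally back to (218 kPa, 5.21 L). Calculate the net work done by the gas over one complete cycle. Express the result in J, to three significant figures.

W_net ≈ 220 J

Leg (i): W = PΔV = (218)(9.15 − 5.21) = 858.9 J.
Leg (ii): W = 0.
Leg (iii): W = PᵢVᵢ ln(V_f/Vᵢ) = (1135) ln(5.21/9.15) = -639 J.
W_net = 858.9 − 639 = 219.9 J.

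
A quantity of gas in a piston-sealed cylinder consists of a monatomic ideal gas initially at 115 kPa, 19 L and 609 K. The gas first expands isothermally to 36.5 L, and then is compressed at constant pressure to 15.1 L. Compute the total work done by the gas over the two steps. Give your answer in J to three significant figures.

W_total ≈ 145 J

Step 1 (isothermal): W = P₁V₁ ln(V₂/V₁) = (2185) ln(36.5/19) = 1427 J.
After step 1: P = 59.86 kPa, V = 36.5 L, T = 609 K.
Step 2 (isobaric): W = PΔV = (59.86 kPa)(15.1 − 36.5 L) = -1281 J.
W_total = 1427 − 1281 = 145.5 J.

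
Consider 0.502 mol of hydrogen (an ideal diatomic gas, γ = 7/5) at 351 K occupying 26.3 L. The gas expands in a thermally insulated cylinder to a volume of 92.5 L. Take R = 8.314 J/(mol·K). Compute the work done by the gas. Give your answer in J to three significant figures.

W ≈ 1450 J

Adiabatic: TV^(γ−1) = const with γ = 7/5.
T₂ = T₁ (V₁/V₂)^(γ−1) = 351 × (26.3/92.5)^0.4 = 351 × 0.6047 = 212.2 K.
W_by = nCᵥ(T₁ − T₂) = (0.502)(20.79)(351 − 212.2) = 1448 J.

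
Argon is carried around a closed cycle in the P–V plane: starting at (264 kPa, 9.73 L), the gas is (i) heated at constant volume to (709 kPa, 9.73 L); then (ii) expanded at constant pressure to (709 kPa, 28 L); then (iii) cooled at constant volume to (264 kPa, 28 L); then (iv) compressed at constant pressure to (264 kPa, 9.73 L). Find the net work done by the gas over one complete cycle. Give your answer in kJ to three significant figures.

W_net ≈ 8.13 kJ

Constant-volume legs do no work.
W(ii) = (709)(28 − 9.73) = 12953 J; W(iv) = (264)(9.73 − 28) = -4823 J.
W_net = 12953 − 4823 = 8130 J (the clockwise enclosed area).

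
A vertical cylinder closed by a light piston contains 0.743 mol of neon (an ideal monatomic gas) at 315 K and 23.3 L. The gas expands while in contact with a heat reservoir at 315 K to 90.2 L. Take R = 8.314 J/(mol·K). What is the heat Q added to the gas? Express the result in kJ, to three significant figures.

Q ≈ 2.63 kJ

Isothermal ⇒ ΔU = 0, so Q = W = nRT ln(V₂/V₁).
Q = (0.743)(8.314)(315) ln(90.2/23.3) = 1946 × 1.354 = 2634 J.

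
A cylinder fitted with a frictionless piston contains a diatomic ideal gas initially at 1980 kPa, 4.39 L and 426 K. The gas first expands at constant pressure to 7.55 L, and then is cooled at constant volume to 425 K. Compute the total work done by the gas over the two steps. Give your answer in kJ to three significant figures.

Step 1 (isobaric): W = PΔV = (1980 kPa)(7.55 − 4.39 L) = 6257 J.
Step 2 (isochoric): W = 0 (constant volume).
W_total = 6257 + 0 = 6257 J.

W_total ≈ 6.26 kJ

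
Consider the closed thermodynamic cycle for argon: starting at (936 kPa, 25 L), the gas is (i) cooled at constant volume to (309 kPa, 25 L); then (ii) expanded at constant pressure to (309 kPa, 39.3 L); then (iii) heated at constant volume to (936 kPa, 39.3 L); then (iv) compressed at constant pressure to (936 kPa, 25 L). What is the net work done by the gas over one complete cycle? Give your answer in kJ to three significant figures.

W_net ≈ -8.97 kJ

Constant-volume legs do no work.
W(ii) = (309)(39.3 − 25) = 4419 J; W(iv) = (936)(25 − 39.3) = -13385 J.
W_net = 4419 − 13385 = -8966 J (the counter-clockwise enclosed area).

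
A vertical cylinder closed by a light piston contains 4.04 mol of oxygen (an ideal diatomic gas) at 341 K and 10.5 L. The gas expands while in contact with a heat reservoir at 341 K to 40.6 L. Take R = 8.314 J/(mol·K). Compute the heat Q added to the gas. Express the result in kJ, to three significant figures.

Q ≈ 15.5 kJ

Isothermal ⇒ ΔU = 0, so Q = W = nRT ln(V₂/V₁).
Q = (4.04)(8.314)(341) ln(40.6/10.5) = 11454 × 1.352 = 15490 J.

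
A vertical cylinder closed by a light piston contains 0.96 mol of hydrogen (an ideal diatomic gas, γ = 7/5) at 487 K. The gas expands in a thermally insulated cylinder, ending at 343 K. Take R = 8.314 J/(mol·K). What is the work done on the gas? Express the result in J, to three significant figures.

Adiabatic ⇒ Q = 0, so W_by = −ΔU = nCᵥ(T₁ − T₂).
Cᵥ = 5R/2 = 20.79 J/(mol·K).
W = (0.96)(20.79)(487 − 343) = 2873 J.
Work on gas = −W_by = -2873 J.

W ≈ -2870 J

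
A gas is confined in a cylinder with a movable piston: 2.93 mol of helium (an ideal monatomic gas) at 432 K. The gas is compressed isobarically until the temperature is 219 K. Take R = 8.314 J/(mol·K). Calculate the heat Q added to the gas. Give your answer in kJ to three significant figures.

Isobaric: W = nRΔT = (2.93)(8.314)(-213) = -5189 J.
ΔU = nCᵥΔT with Cᵥ = 3R/2: ΔU = (2.93)(12.47)(-213) = -7783 J.
Q = ΔU + W = -7783 − 5189 = -12972 J.

Q ≈ -13.0 kJ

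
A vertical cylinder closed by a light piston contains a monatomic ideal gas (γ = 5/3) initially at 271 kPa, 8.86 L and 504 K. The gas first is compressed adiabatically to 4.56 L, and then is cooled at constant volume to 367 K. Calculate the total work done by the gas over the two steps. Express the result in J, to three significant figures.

Step 1 (adiabatic): W = (P₁V₁ − P₂V₂)/(γ−1) = (2401 − 3739)/0.667 = -2006 J.
Step 2 (isochoric): W = 0 (constant volume).
W_total = -2006 + 0 = -2006 J.

W_total ≈ -2010 J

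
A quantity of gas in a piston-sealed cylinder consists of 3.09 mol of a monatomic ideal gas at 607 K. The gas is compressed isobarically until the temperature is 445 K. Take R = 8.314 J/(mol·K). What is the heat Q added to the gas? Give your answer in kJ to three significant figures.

Isobaric: W = nRΔT = (3.09)(8.314)(-162) = -4162 J.
ΔU = nCᵥΔT with Cᵥ = 3R/2: ΔU = (3.09)(12.47)(-162) = -6243 J.
Q = ΔU + W = -6243 − 4162 = -10405 J.

Q ≈ -10.4 kJ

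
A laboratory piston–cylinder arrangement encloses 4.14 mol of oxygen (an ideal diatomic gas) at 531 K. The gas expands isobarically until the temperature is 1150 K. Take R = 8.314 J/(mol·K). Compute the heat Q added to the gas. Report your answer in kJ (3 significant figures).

Isobaric: W = nRΔT = (4.14)(8.314)(619) = 21306 J.
ΔU = nCᵥΔT with Cᵥ = 5R/2: ΔU = (4.14)(20.79)(619) = 53265 J.
Q = ΔU + W = 53265 + 21306 = 74571 J.

Q ≈ 74.6 kJ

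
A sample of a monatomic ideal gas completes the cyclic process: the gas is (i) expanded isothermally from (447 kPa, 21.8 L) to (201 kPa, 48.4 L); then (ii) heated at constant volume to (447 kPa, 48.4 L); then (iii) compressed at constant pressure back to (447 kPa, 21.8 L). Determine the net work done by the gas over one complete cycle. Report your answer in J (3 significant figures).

W_net ≈ -4120 J

Leg (i): W = PᵢVᵢ ln(V_f/Vᵢ) = (9745) ln(48.4/21.8) = 7772 J.
Leg (ii): W = 0.
Leg (iii): W = PΔV = (447)(21.8 − 48.4) = -11890 J.
W_net = 7772 − 11890 = -4118 J.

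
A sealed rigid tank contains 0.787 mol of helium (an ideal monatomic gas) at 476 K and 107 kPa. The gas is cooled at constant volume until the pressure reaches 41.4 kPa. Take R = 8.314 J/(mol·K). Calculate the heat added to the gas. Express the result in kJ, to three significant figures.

Constant volume ⇒ W = 0, so Q = ΔU = nCᵥΔT with Cᵥ = 3R/2 = 12.47 J/(mol·K).
At constant V, T₂/T₁ = P₂/P₁ ⇒ ΔT = T₁(P₂/P₁ − 1) = 476·(41.4/107 − 1) = -291.8 K.
ΔU = (0.787)(12.47)(-291.8) = -2864 J.

Q ≈ -2.86 kJ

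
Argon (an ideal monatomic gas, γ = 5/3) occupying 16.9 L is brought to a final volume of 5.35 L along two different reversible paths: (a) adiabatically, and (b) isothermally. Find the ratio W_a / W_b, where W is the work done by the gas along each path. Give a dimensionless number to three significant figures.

W_a / W_b ≈ 1.50

Path (a) adiabatic: W = P₁V₁(1 − (V₁/V₂)^(γ−1))/(γ−1) → W_a/(P₁V₁) = -1.729.
Path (b) isothermal: W = P₁V₁ ln(V₂/V₁) → W_b/(P₁V₁) = -1.15.
W_a / W_b = -1.729 / -1.15 = 1.503.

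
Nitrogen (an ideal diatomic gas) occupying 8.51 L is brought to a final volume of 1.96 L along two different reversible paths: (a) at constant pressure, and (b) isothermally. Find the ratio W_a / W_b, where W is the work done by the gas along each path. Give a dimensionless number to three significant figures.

Path (a) isobaric: W = P₁(V₂ − V₁) → W_a/(P₁V₁) = -0.7697.
Path (b) isothermal: W = P₁V₁ ln(V₂/V₁) → W_b/(P₁V₁) = -1.468.
W_a / W_b = -0.7697 / -1.468 = 0.5242.

W_a / W_b ≈ 0.524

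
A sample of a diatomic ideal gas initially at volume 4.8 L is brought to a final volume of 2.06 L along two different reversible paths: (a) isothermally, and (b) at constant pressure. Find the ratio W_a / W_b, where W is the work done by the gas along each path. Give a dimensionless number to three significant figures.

W_a / W_b ≈ 1.48

Path (a) isothermal: W = P₁V₁ ln(V₂/V₁) → W_a/(P₁V₁) = -0.8459.
Path (b) isobaric: W = P₁(V₂ − V₁) → W_b/(P₁V₁) = -0.5708.
W_a / W_b = -0.8459 / -0.5708 = 1.482.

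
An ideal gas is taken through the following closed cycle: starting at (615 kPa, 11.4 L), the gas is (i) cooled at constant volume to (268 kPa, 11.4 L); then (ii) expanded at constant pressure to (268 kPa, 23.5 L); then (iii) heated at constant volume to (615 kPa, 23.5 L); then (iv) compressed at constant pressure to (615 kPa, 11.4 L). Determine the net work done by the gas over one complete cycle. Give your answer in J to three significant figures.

Constant-volume legs do no work.
W(ii) = (268)(23.5 − 11.4) = 3243 J; W(iv) = (615)(11.4 − 23.5) = -7442 J.
W_net = 3243 − 7442 = -4199 J (the counter-clockwise enclosed area).

W_net ≈ -4200 J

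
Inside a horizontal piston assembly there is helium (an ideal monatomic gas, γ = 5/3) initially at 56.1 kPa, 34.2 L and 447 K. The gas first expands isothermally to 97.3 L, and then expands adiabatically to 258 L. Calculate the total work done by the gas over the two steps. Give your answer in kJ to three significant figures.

Step 1 (isothermal): W = P₁V₁ ln(V₂/V₁) = (1919) ln(97.3/34.2) = 2006 J.
After step 1: P = 19.72 kPa, V = 97.3 L, T = 447 K.
Step 2 (adiabatic): W = (P₁V₁ − P₂V₂)/(γ−1) = (1919 − 1002)/0.667 = 1376 J.
W_total = 2006 + 1376 = 3382 J.

W_total ≈ 3.38 kJ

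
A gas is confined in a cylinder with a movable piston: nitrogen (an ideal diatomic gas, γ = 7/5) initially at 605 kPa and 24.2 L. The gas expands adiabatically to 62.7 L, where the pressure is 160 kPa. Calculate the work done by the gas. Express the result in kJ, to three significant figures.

Adiabatic: W = (P₁V₁ − P₂V₂)/(γ − 1) with γ = 7/5.
P₁V₁ = 14641 J, P₂V₂ = 10032 J.
W = (14641 − 10032) / 0.4 = 11523 J.

W ≈ 11.5 kJ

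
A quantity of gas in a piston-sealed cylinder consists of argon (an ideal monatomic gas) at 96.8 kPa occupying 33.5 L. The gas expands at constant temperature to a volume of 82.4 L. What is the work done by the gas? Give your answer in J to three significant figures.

Isothermal: W = nRT ln(V₂/V₁) = P₁V₁ ln(V₂/V₁).
P₁V₁ = (96.8 kPa)(33.5 L) = 3243 J.
W = 3243 × ln(82.4/33.5) = 3243 × 0.9
W_by_gas = 2919 J.

W ≈ 2920 J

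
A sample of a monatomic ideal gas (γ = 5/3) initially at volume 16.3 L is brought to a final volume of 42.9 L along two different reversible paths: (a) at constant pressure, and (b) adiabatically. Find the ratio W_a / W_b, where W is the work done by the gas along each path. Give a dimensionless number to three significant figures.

W_a / W_b ≈ 2.29

Path (a) isobaric: W = P₁(V₂ − V₁) → W_a/(P₁V₁) = 1.632.
Path (b) adiabatic: W = P₁V₁(1 − (V₁/V₂)^(γ−1))/(γ−1) → W_b/(P₁V₁) = 0.7131.
W_a / W_b = 1.632 / 0.7131 = 2.288.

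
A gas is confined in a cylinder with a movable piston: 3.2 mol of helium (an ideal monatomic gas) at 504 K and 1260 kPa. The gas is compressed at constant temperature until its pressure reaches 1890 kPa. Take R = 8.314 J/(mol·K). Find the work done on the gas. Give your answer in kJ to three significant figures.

W ≈ 5.44 kJ

Isothermal process: W = nRT ln(V₂/V₁) = nRT ln(P₁/P₂).
W = (3.2)(8.314)(504) × ln(1260/1890)
  = 13409 × ln(0.6667) = 13409 × -0.4055
W_by_gas = -5437 J; work on gas = −W_by = 5437 J.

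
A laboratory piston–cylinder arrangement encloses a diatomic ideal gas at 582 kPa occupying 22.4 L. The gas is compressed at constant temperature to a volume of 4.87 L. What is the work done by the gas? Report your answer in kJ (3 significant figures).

W ≈ -19.9 kJ

Isothermal: W = nRT ln(V₂/V₁) = P₁V₁ ln(V₂/V₁).
P₁V₁ = (582 kPa)(22.4 L) = 13037 J.
W = 13037 × ln(4.87/22.4) = 13037 × -1.526
W_by_gas = -19894 J.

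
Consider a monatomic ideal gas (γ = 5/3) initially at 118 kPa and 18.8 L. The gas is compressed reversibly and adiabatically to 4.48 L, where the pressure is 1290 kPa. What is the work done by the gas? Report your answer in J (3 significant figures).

W ≈ -5340 J

Adiabatic: W = (P₁V₁ − P₂V₂)/(γ − 1) with γ = 5/3.
P₁V₁ = 2218 J, P₂V₂ = 5779 J.
W = (2218 − 5779) / 0.6667 = -5341 J.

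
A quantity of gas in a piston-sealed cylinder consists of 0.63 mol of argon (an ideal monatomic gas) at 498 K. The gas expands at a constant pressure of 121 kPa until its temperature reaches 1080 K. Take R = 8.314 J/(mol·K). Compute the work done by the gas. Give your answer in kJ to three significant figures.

W ≈ 3.05 kJ

Isobaric: W = P ΔV = nR ΔT.
W = (0.63)(8.314)(1080 − 498) = 3048 J.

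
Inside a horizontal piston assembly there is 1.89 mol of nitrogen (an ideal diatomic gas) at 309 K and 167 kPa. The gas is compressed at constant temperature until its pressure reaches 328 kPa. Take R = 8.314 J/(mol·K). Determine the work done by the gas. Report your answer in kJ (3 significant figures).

W ≈ -3.28 kJ

Isothermal process: W = nRT ln(V₂/V₁) = nRT ln(P₁/P₂).
W = (1.89)(8.314)(309) × ln(167/328)
  = 4855 × ln(0.5091) = 4855 × -0.675
W_by_gas = -3278 J.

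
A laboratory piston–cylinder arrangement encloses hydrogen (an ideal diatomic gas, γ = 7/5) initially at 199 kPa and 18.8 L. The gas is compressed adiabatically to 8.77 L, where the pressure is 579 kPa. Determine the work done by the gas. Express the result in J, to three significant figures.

W ≈ -3340 J

Adiabatic: W = (P₁V₁ − P₂V₂)/(γ − 1) with γ = 7/5.
P₁V₁ = 3741 J, P₂V₂ = 5078 J.
W = (3741 − 5078) / 0.4 = -3342 J.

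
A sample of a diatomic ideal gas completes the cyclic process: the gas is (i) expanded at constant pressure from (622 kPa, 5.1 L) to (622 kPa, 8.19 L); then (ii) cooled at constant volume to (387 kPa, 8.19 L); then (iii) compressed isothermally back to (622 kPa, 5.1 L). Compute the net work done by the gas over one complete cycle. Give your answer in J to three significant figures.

Leg (i): W = PΔV = (622)(8.19 − 5.1) = 1922 J.
Leg (ii): W = 0.
Leg (iii): W = PᵢVᵢ ln(V_f/Vᵢ) = (3170) ln(5.1/8.19) = -1501 J.
W_net = 1922 − 1501 = 420.7 J.

W_net ≈ 421 J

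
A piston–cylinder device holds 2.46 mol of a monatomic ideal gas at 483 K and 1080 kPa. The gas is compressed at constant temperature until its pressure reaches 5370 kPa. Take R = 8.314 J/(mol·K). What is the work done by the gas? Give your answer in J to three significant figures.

Isothermal process: W = nRT ln(V₂/V₁) = nRT ln(P₁/P₂).
W = (2.46)(8.314)(483) × ln(1080/5370)
  = 9879 × ln(0.2011) = 9879 × -1.604
W_by_gas = -15844 J.

W ≈ -15800 J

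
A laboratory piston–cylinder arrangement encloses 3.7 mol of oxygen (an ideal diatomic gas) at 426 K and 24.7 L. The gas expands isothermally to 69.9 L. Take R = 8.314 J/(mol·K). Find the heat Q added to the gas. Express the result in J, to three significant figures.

Isothermal ⇒ ΔU = 0, so Q = W = nRT ln(V₂/V₁).
Q = (3.7)(8.314)(426) ln(69.9/24.7) = 13105 × 1.04 = 13632 J.

Q ≈ 13600 J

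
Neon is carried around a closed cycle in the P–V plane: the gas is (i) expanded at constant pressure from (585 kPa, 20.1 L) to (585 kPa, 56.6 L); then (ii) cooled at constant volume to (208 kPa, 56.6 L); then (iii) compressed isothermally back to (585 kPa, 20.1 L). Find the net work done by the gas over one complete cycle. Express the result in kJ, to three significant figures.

W_net ≈ 9.16 kJ

Leg (i): W = PΔV = (585)(56.6 − 20.1) = 21352 J.
Leg (ii): W = 0.
Leg (iii): W = PᵢVᵢ ln(V_f/Vᵢ) = (11773) ln(20.1/56.6) = -12188 J.
W_net = 21352 − 12188 = 9164 J.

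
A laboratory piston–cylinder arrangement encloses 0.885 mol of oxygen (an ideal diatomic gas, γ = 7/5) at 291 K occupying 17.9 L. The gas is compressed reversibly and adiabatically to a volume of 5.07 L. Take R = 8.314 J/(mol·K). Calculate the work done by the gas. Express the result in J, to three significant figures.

Adiabatic: TV^(γ−1) = const with γ = 7/5.
T₂ = T₁ (V₁/V₂)^(γ−1) = 291 × (17.9/5.07)^0.4 = 291 × 1.656 = 482 K.
W_by = nCᵥ(T₁ − T₂) = (0.885)(20.79)(291 − 482) = -3513 J.

W ≈ -3510 J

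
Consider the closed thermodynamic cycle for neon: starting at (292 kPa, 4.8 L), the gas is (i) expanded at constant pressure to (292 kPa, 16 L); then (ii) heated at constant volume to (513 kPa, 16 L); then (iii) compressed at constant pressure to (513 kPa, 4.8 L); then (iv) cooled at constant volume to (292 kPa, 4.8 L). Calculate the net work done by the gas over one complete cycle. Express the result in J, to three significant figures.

W_net ≈ -2480 J

Constant-volume legs do no work.
W(i) = (292)(16 − 4.8) = 3270 J; W(iii) = (513)(4.8 − 16) = -5746 J.
W_net = 3270 − 5746 = -2475 J (the counter-clockwise enclosed area).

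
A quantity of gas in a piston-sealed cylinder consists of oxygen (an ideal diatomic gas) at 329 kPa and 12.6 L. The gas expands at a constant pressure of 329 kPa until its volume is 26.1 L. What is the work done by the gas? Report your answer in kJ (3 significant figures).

W ≈ 4.44 kJ

Isobaric: W = P ΔV.
W = (329 kPa)(26.1 − 12.6 L) = (329)(13.5) = 4442 J.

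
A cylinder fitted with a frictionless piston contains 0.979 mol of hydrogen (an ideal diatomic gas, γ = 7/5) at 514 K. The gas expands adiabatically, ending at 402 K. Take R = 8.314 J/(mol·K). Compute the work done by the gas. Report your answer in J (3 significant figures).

W ≈ 2280 J

Adiabatic ⇒ Q = 0, so W_by = −ΔU = nCᵥ(T₁ − T₂).
Cᵥ = 5R/2 = 20.79 J/(mol·K).
W = (0.979)(20.79)(514 − 402) = 2279 J.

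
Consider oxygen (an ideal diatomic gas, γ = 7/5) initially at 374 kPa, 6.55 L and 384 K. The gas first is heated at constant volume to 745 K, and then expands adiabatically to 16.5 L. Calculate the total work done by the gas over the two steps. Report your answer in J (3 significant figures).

Step 1 (isochoric): W = 0 (constant volume).
After step 1: P = 725.6 kPa (V unchanged).
Step 2 (adiabatic): W = (P₁V₁ − P₂V₂)/(γ−1) = (4753 − 3284)/0.4 = 3671 J.
W_total = 0 + 3671 = 3671 J.

W_total ≈ 3670 J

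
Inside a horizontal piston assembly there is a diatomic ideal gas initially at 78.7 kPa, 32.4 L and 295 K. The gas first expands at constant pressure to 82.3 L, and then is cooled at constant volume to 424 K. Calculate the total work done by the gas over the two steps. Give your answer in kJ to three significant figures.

W_total ≈ 3.93 kJ

Step 1 (isobaric): W = PΔV = (78.7 kPa)(82.3 − 32.4 L) = 3927 J.
Step 2 (isochoric): W = 0 (constant volume).
W_total = 3927 + 0 = 3927 J.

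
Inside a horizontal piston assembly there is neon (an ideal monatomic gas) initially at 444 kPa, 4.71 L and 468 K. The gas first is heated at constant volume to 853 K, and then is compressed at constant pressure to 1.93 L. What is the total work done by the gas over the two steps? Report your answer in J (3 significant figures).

Step 1 (isochoric): W = 0 (constant volume).
After step 1: P = 809.3 kPa (V unchanged).
Step 2 (isobaric): W = PΔV = (809.3 kPa)(1.93 − 4.71 L) = -2250 J.
W_total = 0 − 2250 = -2250 J.

W_total ≈ -2250 J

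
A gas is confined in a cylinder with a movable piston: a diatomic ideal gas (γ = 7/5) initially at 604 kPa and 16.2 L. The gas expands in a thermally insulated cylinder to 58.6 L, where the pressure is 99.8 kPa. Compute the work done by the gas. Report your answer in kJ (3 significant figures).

W ≈ 9.84 kJ

Adiabatic: W = (P₁V₁ − P₂V₂)/(γ − 1) with γ = 7/5.
P₁V₁ = 9785 J, P₂V₂ = 5848 J.
W = (9785 − 5848) / 0.4 = 9841 J.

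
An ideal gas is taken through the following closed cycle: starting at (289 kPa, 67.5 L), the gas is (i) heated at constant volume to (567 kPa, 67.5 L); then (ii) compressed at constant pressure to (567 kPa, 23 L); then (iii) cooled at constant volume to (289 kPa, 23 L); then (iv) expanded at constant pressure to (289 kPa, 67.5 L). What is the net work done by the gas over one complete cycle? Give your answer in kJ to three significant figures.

W_net ≈ -12.4 kJ

Constant-volume legs do no work.
W(ii) = (567)(23 − 67.5) = -25232 J; W(iv) = (289)(67.5 − 23) = 12860 J.
W_net = -25232 + 12860 = -12371 J (the counter-clockwise enclosed area).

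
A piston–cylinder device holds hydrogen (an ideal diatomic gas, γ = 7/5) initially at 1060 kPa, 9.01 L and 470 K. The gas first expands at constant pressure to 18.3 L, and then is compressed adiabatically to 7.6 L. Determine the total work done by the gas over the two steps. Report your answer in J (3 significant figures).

Step 1 (isobaric): W = PΔV = (1060 kPa)(18.3 − 9.01 L) = 9847 J.
After step 1: P = 1060 kPa, V = 18.3 L, T = 954.6 K.
Step 2 (adiabatic): W = (P₁V₁ − P₂V₂)/(γ−1) = (19398 − 27568)/0.4 = -20426 J.
W_total = 9847 − 20426 = -10579 J.

W_total ≈ -10600 J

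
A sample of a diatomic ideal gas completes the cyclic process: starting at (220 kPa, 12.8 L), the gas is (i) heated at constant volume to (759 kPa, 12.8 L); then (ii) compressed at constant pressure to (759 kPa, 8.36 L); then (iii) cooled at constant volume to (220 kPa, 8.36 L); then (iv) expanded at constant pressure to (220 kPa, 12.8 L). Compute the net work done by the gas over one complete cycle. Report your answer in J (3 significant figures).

Constant-volume legs do no work.
W(ii) = (759)(8.36 − 12.8) = -3370 J; W(iv) = (220)(12.8 − 8.36) = 976.8 J.
W_net = -3370 + 976.8 = -2393 J (the counter-clockwise enclosed area).

W_net ≈ -2390 J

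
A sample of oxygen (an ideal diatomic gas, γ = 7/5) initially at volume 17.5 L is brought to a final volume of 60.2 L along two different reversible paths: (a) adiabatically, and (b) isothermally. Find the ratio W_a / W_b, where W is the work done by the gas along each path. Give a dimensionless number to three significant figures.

W_a / W_b ≈ 0.789

Path (a) adiabatic: W = P₁V₁(1 − (V₁/V₂)^(γ−1))/(γ−1) → W_a/(P₁V₁) = 0.9748.
Path (b) isothermal: W = P₁V₁ ln(V₂/V₁) → W_b/(P₁V₁) = 1.235.
W_a / W_b = 0.9748 / 1.235 = 0.789.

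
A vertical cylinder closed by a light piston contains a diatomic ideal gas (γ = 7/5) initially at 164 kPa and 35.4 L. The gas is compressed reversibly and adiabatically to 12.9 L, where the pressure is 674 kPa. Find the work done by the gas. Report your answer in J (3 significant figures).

W ≈ -7220 J

Adiabatic: W = (P₁V₁ − P₂V₂)/(γ − 1) with γ = 7/5.
P₁V₁ = 5806 J, P₂V₂ = 8695 J.
W = (5806 − 8695) / 0.4 = -7223 J.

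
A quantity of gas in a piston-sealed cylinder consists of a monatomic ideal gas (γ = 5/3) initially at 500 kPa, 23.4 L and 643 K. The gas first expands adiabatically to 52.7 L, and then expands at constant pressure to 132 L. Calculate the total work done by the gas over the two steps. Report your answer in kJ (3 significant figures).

W_total ≈ 17.6 kJ

Step 1 (adiabatic): W = (P₁V₁ − P₂V₂)/(γ−1) = (11700 − 6810)/0.667 = 7336 J.
After step 1: P = 129.2 kPa, V = 52.7 L, T = 374.2 K.
Step 2 (isobaric): W = PΔV = (129.2 kPa)(132 − 52.7 L) = 10247 J.
W_total = 7336 + 10247 = 17582 J.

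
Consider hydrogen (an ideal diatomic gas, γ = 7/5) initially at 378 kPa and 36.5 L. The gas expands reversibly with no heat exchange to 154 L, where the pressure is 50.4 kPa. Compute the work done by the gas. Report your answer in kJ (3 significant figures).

W ≈ 15.1 kJ

Adiabatic: W = (P₁V₁ − P₂V₂)/(γ − 1) with γ = 7/5.
P₁V₁ = 13797 J, P₂V₂ = 7762 J.
W = (13797 − 7762) / 0.4 = 15089 J.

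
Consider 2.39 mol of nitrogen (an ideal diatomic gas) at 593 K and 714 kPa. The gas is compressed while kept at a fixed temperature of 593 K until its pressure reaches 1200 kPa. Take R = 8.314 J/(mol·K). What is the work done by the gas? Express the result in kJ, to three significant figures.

W ≈ -6.12 kJ

Isothermal process: W = nRT ln(V₂/V₁) = nRT ln(P₁/P₂).
W = (2.39)(8.314)(593) × ln(714/1200)
  = 11783 × ln(0.595) = 11783 × -0.5192
W_by_gas = -6118 J.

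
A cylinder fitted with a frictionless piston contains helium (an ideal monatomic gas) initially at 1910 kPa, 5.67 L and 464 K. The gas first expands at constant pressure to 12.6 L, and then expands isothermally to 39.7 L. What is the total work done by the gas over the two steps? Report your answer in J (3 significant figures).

Step 1 (isobaric): W = PΔV = (1910 kPa)(12.6 − 5.67 L) = 13236 J.
After step 1: P = 1910 kPa, V = 12.6 L, T = 1031 K.
Step 2 (isothermal): W = P₁V₁ ln(V₂/V₁) = (24066) ln(39.7/12.6) = 27619 J.
W_total = 13236 + 27619 = 40856 J.

W_total ≈ 40900 J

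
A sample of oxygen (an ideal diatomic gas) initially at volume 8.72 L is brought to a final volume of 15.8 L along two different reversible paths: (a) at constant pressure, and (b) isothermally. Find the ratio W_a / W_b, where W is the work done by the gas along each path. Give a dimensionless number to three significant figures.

W_a / W_b ≈ 1.37

Path (a) isobaric: W = P₁(V₂ − V₁) → W_a/(P₁V₁) = 0.8119.
Path (b) isothermal: W = P₁V₁ ln(V₂/V₁) → W_b/(P₁V₁) = 0.5944.
W_a / W_b = 0.8119 / 0.5944 = 1.366.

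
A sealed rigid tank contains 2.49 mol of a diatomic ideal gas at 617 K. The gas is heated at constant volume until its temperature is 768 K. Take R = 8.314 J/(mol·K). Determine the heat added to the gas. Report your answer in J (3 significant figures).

Q ≈ 7810 J

Constant volume ⇒ W = 0, so Q = ΔU = nCᵥΔT with Cᵥ = 5R/2 = 20.79 J/(mol·K).
ΔU = (2.49)(20.79)(768 − 617) = 7815 J.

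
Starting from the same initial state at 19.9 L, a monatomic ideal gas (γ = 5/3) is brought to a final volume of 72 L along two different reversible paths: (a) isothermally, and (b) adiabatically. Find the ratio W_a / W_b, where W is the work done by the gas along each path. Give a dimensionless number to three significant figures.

Path (a) isothermal: W = P₁V₁ ln(V₂/V₁) → W_a/(P₁V₁) = 1.286.
Path (b) adiabatic: W = P₁V₁(1 − (V₁/V₂)^(γ−1))/(γ−1) → W_b/(P₁V₁) = 0.8635.
W_a / W_b = 1.286 / 0.8635 = 1.489.

W_a / W_b ≈ 1.49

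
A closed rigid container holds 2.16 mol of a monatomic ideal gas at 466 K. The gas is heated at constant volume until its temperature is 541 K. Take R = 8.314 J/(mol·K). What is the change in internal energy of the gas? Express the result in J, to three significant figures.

ΔU ≈ 2020 J

Constant volume ⇒ W = 0, so Q = ΔU = nCᵥΔT with Cᵥ = 3R/2 = 12.47 J/(mol·K).
ΔU = (2.16)(12.47)(541 − 466) = 2020 J.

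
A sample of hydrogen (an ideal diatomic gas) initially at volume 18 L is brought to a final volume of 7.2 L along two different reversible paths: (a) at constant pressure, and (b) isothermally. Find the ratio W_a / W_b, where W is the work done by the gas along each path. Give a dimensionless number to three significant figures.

W_a / W_b ≈ 0.655

Path (a) isobaric: W = P₁(V₂ − V₁) → W_a/(P₁V₁) = -0.6.
Path (b) isothermal: W = P₁V₁ ln(V₂/V₁) → W_b/(P₁V₁) = -0.9163.
W_a / W_b = -0.6 / -0.9163 = 0.6548.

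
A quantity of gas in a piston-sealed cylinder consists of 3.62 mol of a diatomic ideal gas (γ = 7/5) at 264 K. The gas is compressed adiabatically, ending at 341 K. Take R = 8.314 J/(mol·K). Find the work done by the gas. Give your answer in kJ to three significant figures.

W ≈ -5.79 kJ

Adiabatic ⇒ Q = 0, so W_by = −ΔU = nCᵥ(T₁ − T₂).
Cᵥ = 5R/2 = 20.79 J/(mol·K).
W = (3.62)(20.79)(264 − 341) = -5794 J.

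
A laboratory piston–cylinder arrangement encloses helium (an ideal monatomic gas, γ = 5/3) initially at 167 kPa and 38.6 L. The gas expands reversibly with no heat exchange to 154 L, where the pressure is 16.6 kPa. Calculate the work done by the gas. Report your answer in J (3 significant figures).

Adiabatic: W = (P₁V₁ − P₂V₂)/(γ − 1) with γ = 5/3.
P₁V₁ = 6446 J, P₂V₂ = 2556 J.
W = (6446 − 2556) / 0.6667 = 5835 J.

W ≈ 5830 J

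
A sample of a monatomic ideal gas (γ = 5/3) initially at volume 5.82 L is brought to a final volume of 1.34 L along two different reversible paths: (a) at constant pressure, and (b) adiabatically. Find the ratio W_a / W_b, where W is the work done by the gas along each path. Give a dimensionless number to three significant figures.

W_a / W_b ≈ 0.309

Path (a) isobaric: W = P₁(V₂ − V₁) → W_a/(P₁V₁) = -0.7698.
Path (b) adiabatic: W = P₁V₁(1 − (V₁/V₂)^(γ−1))/(γ−1) → W_b/(P₁V₁) = -2.493.
W_a / W_b = -0.7698 / -2.493 = 0.3088.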